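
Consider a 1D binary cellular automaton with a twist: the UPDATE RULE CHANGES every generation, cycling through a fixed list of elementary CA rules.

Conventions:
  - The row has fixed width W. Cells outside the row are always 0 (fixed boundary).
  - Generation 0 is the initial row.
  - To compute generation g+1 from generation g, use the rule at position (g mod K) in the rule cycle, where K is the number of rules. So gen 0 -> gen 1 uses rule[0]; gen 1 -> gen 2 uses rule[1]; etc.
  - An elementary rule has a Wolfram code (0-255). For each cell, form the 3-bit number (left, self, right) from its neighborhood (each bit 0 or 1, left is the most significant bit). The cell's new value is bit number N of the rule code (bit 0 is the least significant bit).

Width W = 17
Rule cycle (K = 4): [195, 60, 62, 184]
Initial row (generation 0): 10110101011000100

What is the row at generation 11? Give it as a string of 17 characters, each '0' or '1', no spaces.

Gen 0: 10110101011000100
Gen 1 (rule 195): 00010000001011001
Gen 2 (rule 60): 00011000001110101
Gen 3 (rule 62): 00110100011001111
Gen 4 (rule 184): 00101010010101110
Gen 5 (rule 195): 11000000100000110
Gen 6 (rule 60): 10100000110000101
Gen 7 (rule 62): 11110001101001111
Gen 8 (rule 184): 11101001010101110
Gen 9 (rule 195): 01100010000000110
Gen 10 (rule 60): 01010011000000101
Gen 11 (rule 62): 11111110100001111

Answer: 11111110100001111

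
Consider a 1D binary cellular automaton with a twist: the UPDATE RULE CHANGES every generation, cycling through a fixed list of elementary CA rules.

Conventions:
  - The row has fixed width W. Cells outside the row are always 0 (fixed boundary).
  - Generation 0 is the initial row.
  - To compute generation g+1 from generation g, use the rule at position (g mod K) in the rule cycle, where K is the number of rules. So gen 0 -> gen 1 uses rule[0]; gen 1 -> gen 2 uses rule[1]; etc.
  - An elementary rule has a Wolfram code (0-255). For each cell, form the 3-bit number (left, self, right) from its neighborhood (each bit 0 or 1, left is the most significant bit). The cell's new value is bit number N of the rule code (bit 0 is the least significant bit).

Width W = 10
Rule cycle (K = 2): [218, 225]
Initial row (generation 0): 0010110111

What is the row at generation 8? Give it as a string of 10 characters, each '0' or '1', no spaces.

Gen 0: 0010110111
Gen 1 (rule 218): 0100110111
Gen 2 (rule 225): 0000011011
Gen 3 (rule 218): 0000111011
Gen 4 (rule 225): 1110011101
Gen 5 (rule 218): 1111111100
Gen 6 (rule 225): 0111111101
Gen 7 (rule 218): 1111111100
Gen 8 (rule 225): 0111111101

Answer: 0111111101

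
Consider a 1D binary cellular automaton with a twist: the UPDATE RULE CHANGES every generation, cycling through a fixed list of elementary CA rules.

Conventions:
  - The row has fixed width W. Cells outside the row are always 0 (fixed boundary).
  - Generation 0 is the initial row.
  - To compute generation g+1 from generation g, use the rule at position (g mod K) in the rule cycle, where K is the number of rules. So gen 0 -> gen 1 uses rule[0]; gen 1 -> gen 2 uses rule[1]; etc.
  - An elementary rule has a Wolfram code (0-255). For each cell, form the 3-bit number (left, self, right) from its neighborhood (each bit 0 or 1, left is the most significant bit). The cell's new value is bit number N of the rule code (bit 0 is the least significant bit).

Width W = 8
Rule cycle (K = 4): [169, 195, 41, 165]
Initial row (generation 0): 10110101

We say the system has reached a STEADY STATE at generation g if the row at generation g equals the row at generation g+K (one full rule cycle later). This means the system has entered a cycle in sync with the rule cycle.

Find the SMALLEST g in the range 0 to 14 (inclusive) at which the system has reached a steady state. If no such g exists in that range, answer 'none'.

Answer: 11

Derivation:
Gen 0: 10110101
Gen 1 (rule 169): 01101010
Gen 2 (rule 195): 10100000
Gen 3 (rule 41): 01001111
Gen 4 (rule 165): 01000110
Gen 5 (rule 169): 00010100
Gen 6 (rule 195): 11100001
Gen 7 (rule 41): 10001100
Gen 8 (rule 165): 10100001
Gen 9 (rule 169): 01001100
Gen 10 (rule 195): 10010101
Gen 11 (rule 41): 00001010
Gen 12 (rule 165): 11101110
Gen 13 (rule 169): 11011100
Gen 14 (rule 195): 01001101
Gen 15 (rule 41): 00001010
Gen 16 (rule 165): 11101110
Gen 17 (rule 169): 11011100
Gen 18 (rule 195): 01001101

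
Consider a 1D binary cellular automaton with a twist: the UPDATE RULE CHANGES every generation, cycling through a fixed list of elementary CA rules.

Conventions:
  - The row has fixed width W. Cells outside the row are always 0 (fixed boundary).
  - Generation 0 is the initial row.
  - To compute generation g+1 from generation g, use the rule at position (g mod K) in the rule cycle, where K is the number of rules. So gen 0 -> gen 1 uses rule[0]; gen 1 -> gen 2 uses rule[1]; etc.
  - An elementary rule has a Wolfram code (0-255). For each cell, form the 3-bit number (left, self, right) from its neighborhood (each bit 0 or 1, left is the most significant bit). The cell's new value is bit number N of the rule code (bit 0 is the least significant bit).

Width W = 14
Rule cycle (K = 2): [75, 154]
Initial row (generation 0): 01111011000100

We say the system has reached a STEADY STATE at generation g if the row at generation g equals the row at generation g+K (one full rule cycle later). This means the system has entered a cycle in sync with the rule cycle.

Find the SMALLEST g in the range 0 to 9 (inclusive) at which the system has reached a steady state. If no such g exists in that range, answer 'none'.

Gen 0: 01111011000100
Gen 1 (rule 75): 11001011011001
Gen 2 (rule 154): 10110010010110
Gen 3 (rule 75): 00110100100110
Gen 4 (rule 154): 01100011011101
Gen 5 (rule 75): 11101111010100
Gen 6 (rule 154): 11001110000010
Gen 7 (rule 75): 11011010111100
Gen 8 (rule 154): 10010000111010
Gen 9 (rule 75): 00100111101000
Gen 10 (rule 154): 01011111000100
Gen 11 (rule 75): 10010001011001

Answer: none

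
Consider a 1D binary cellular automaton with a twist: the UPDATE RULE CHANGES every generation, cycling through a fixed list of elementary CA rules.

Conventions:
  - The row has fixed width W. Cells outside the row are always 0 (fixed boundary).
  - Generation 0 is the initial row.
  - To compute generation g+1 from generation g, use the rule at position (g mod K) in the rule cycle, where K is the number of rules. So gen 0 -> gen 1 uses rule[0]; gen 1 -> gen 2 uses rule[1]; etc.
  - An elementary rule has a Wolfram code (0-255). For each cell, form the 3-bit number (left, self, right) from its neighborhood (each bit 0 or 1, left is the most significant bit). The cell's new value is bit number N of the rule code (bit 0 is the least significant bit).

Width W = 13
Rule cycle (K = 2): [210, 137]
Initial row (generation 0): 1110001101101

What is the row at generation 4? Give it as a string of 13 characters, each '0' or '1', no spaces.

Answer: 0010011111000

Derivation:
Gen 0: 1110001101101
Gen 1 (rule 210): 0111010100100
Gen 2 (rule 137): 0110000000001
Gen 3 (rule 210): 1011000000010
Gen 4 (rule 137): 0010011111000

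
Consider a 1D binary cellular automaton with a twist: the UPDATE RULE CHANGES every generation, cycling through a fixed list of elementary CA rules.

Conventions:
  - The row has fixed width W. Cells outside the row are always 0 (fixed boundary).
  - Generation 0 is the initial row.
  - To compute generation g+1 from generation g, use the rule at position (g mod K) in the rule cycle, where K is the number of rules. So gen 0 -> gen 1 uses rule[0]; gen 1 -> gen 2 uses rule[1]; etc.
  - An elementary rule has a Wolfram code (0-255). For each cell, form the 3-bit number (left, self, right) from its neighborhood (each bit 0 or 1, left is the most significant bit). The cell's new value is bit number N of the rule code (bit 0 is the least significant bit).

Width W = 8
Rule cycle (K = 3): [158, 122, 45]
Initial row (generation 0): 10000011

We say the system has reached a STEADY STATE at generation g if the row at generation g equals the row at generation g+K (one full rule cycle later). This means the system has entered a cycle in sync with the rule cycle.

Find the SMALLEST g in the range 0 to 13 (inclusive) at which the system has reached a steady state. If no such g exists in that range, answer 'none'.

Gen 0: 10000011
Gen 1 (rule 158): 11000110
Gen 2 (rule 122): 11101111
Gen 3 (rule 45): 10011000
Gen 4 (rule 158): 11110100
Gen 5 (rule 122): 10011010
Gen 6 (rule 45): 10010110
Gen 7 (rule 158): 11110101
Gen 8 (rule 122): 10011010
Gen 9 (rule 45): 10010110
Gen 10 (rule 158): 11110101
Gen 11 (rule 122): 10011010
Gen 12 (rule 45): 10010110
Gen 13 (rule 158): 11110101
Gen 14 (rule 122): 10011010
Gen 15 (rule 45): 10010110
Gen 16 (rule 158): 11110101

Answer: 5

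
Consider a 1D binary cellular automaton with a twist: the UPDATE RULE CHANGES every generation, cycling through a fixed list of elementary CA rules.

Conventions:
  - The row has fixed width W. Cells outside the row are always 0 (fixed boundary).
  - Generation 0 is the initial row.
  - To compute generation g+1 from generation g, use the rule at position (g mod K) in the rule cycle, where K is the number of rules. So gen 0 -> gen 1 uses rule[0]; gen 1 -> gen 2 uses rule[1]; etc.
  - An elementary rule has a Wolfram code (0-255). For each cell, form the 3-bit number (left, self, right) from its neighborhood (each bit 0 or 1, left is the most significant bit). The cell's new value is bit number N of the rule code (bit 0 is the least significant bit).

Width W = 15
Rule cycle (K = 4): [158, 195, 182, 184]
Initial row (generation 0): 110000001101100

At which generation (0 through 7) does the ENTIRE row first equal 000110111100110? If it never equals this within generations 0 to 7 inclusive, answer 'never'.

Answer: 5

Derivation:
Gen 0: 110000001101100
Gen 1 (rule 158): 101000011001010
Gen 2 (rule 195): 000011101010000
Gen 3 (rule 182): 000101011111000
Gen 4 (rule 184): 000010111110100
Gen 5 (rule 158): 000110111100110
Gen 6 (rule 195): 111010011101010
Gen 7 (rule 182): 010111101011111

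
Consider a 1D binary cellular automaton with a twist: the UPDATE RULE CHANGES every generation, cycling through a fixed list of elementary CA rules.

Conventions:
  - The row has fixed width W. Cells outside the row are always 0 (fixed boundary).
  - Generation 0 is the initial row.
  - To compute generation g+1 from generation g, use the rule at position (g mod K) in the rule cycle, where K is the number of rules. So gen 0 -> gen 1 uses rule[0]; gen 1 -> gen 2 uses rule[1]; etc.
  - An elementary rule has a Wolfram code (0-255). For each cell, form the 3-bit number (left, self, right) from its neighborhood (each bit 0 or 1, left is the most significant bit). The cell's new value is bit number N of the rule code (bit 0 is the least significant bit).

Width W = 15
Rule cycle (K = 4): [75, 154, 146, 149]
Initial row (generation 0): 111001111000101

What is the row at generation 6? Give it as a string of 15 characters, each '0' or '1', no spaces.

Answer: 100011001110010

Derivation:
Gen 0: 111001111000101
Gen 1 (rule 75): 101011001011000
Gen 2 (rule 154): 000010110010100
Gen 3 (rule 146): 000100001100010
Gen 4 (rule 149): 110111100011011
Gen 5 (rule 75): 110100101111011
Gen 6 (rule 154): 100011001110010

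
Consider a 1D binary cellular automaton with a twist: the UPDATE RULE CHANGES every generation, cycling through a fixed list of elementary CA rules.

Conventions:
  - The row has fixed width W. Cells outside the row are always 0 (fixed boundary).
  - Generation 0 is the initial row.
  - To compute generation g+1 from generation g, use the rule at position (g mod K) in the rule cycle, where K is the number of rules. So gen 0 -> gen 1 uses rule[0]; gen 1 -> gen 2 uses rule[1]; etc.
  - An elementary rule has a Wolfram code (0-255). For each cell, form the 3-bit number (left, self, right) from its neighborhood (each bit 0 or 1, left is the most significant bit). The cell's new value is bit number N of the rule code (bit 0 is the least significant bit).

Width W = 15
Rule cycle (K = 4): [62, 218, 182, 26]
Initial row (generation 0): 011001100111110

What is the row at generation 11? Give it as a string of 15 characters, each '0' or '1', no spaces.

Gen 0: 011001100111110
Gen 1 (rule 62): 110111011100001
Gen 2 (rule 218): 110111011110010
Gen 3 (rule 182): 001010101101111
Gen 4 (rule 26): 010000001001000
Gen 5 (rule 62): 111000011111100
Gen 6 (rule 218): 111100111111110
Gen 7 (rule 182): 011011011111101
Gen 8 (rule 26): 110010010000000
Gen 9 (rule 62): 101111111000000
Gen 10 (rule 218): 001111111100000
Gen 11 (rule 182): 010111111010000

Answer: 010111111010000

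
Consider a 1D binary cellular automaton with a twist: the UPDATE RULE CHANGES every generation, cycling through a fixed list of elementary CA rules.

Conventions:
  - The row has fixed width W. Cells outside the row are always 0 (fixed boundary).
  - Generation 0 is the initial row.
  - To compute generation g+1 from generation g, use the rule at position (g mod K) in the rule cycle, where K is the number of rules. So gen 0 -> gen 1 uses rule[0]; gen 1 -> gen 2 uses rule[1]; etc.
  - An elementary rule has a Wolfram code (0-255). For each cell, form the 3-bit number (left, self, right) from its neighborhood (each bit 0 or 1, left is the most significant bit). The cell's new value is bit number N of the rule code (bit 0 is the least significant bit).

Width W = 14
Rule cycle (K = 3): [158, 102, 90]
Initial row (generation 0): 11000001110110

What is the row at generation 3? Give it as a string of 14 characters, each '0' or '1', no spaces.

Gen 0: 11000001110110
Gen 1 (rule 158): 10100011100101
Gen 2 (rule 102): 11100100101111
Gen 3 (rule 90): 10111011001001

Answer: 10111011001001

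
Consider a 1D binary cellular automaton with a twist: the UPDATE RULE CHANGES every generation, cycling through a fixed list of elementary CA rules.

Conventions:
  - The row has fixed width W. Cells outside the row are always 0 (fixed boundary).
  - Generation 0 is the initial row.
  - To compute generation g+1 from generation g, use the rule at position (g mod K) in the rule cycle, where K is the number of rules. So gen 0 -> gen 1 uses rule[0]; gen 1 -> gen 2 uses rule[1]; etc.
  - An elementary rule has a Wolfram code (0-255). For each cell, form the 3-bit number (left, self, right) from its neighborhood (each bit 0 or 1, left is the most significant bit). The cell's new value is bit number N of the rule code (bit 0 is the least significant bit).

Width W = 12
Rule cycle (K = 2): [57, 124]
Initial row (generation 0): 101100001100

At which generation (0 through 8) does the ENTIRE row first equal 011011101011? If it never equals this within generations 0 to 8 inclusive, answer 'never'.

Answer: 1

Derivation:
Gen 0: 101100001100
Gen 1 (rule 57): 011011101011
Gen 2 (rule 124): 011110111111
Gen 3 (rule 57): 010001100000
Gen 4 (rule 124): 011001110000
Gen 5 (rule 57): 010101001111
Gen 6 (rule 124): 011111101001
Gen 7 (rule 57): 010000010100
Gen 8 (rule 124): 011000011110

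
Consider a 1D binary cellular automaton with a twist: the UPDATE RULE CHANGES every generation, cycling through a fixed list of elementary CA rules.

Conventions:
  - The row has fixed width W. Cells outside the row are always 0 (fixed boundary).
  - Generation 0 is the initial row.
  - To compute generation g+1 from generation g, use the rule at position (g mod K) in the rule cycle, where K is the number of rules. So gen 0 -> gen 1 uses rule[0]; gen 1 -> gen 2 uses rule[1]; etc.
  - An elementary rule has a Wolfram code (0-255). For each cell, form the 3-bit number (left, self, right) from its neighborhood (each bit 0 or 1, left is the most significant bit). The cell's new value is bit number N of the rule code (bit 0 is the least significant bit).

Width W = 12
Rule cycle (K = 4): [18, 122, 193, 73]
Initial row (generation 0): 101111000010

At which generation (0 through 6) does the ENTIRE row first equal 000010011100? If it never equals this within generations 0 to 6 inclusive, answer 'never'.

Answer: never

Derivation:
Gen 0: 101111000010
Gen 1 (rule 18): 000000100101
Gen 2 (rule 122): 000001011010
Gen 3 (rule 193): 111100001000
Gen 4 (rule 73): 100101100011
Gen 5 (rule 18): 011000010100
Gen 6 (rule 122): 111100101010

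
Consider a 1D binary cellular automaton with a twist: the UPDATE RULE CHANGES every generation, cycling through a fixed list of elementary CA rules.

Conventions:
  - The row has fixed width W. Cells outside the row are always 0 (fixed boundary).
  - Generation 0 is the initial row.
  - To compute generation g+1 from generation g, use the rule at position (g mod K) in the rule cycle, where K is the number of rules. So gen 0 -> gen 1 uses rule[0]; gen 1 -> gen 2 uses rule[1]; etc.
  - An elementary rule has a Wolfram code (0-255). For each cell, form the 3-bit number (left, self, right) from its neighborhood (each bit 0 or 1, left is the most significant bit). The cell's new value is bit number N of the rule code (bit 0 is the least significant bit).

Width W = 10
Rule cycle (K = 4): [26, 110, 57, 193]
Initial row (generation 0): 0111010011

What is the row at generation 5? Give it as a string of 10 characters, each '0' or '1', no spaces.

Gen 0: 0111010011
Gen 1 (rule 26): 1100001110
Gen 2 (rule 110): 1100011010
Gen 3 (rule 57): 1011010101
Gen 4 (rule 193): 0001000000
Gen 5 (rule 26): 0010100000

Answer: 0010100000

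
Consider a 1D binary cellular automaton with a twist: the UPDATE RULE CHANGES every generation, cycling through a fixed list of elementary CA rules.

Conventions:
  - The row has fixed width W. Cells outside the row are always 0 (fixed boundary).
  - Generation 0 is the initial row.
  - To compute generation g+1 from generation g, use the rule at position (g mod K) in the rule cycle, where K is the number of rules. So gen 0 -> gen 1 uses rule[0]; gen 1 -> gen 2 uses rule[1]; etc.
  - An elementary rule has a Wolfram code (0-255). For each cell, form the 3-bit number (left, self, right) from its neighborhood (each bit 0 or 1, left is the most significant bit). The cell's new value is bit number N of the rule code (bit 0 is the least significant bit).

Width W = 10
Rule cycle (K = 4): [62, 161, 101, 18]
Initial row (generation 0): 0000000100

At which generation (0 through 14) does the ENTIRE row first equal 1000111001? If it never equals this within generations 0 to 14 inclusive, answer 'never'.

Answer: 7

Derivation:
Gen 0: 0000000100
Gen 1 (rule 62): 0000001110
Gen 2 (rule 161): 1111100100
Gen 3 (rule 101): 0000100101
Gen 4 (rule 18): 0001011000
Gen 5 (rule 62): 0011110100
Gen 6 (rule 161): 1001101001
Gen 7 (rule 101): 1000111001
Gen 8 (rule 18): 0101000110
Gen 9 (rule 62): 1111101101
Gen 10 (rule 161): 0111010010
Gen 11 (rule 101): 0001110010
Gen 12 (rule 18): 0010001101
Gen 13 (rule 62): 0111011011
Gen 14 (rule 161): 0010100100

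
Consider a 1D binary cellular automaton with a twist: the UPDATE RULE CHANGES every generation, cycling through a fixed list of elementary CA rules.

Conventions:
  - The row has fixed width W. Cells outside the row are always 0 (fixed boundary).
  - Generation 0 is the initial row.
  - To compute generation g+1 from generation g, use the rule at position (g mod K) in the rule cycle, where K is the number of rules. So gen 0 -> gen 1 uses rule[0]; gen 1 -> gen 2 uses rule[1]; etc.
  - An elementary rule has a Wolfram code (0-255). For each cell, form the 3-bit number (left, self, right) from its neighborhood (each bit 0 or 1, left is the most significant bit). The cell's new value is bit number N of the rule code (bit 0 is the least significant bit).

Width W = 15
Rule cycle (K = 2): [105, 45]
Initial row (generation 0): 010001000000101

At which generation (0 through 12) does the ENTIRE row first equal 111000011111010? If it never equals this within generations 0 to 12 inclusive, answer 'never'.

Gen 0: 010001000000101
Gen 1 (rule 105): 000100011110010
Gen 2 (rule 45): 110101010000010
Gen 3 (rule 105): 111010100111000
Gen 4 (rule 45): 100111100100011
Gen 5 (rule 105): 000100100001011
Gen 6 (rule 45): 110100101101110
Gen 7 (rule 105): 111000011111010
Gen 8 (rule 45): 100011010000110
Gen 9 (rule 105): 001011100110110
Gen 10 (rule 45): 101110000101100
Gen 11 (rule 105): 011010110011101
Gen 12 (rule 45): 010111100010011

Answer: 7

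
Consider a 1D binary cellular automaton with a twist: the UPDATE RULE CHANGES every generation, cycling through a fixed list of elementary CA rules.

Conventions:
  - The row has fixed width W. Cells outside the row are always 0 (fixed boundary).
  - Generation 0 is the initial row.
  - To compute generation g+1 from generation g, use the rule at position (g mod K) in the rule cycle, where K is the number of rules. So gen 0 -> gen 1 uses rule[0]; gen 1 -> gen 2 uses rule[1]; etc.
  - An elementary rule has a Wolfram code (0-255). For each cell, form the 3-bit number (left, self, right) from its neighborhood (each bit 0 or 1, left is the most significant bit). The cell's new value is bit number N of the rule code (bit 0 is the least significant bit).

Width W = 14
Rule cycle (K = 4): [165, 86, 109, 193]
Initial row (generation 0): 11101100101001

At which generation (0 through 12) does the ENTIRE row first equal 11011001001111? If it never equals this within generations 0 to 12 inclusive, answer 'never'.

Gen 0: 11101100101001
Gen 1 (rule 165): 01010000111001
Gen 2 (rule 86): 11011001001111
Gen 3 (rule 109): 11111001001001
Gen 4 (rule 193): 01111000000000
Gen 5 (rule 165): 00110011111111
Gen 6 (rule 86): 01011100000001
Gen 7 (rule 109): 01110101111101
Gen 8 (rule 193): 00110000111100
Gen 9 (rule 165): 10000110011001
Gen 10 (rule 86): 11001011101111
Gen 11 (rule 109): 11001110111001
Gen 12 (rule 193): 01000110011000

Answer: 2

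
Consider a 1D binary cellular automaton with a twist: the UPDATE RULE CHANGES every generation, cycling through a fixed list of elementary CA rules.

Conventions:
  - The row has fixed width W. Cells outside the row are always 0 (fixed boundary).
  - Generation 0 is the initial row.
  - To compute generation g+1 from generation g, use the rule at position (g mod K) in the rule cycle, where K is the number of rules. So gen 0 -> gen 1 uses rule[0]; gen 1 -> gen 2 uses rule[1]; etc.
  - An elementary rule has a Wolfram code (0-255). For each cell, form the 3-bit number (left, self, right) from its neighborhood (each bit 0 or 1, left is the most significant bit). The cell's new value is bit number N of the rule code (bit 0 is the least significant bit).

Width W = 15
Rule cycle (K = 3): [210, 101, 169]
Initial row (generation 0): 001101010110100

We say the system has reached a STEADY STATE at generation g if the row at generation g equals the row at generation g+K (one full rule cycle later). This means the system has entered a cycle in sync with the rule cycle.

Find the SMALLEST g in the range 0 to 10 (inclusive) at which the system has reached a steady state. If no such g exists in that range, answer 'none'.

Gen 0: 001101010110100
Gen 1 (rule 210): 010100000010010
Gen 2 (rule 101): 011101111010010
Gen 3 (rule 169): 011011110100000
Gen 4 (rule 210): 101001110010000
Gen 5 (rule 101): 111000010010111
Gen 6 (rule 169): 110011000001110
Gen 7 (rule 210): 011101100010111
Gen 8 (rule 101): 000110101011001
Gen 9 (rule 169): 110101010110000
Gen 10 (rule 210): 010000000011000
Gen 11 (rule 101): 010111111001011
Gen 12 (rule 169): 001111110000110
Gen 13 (rule 210): 010111111001011

Answer: none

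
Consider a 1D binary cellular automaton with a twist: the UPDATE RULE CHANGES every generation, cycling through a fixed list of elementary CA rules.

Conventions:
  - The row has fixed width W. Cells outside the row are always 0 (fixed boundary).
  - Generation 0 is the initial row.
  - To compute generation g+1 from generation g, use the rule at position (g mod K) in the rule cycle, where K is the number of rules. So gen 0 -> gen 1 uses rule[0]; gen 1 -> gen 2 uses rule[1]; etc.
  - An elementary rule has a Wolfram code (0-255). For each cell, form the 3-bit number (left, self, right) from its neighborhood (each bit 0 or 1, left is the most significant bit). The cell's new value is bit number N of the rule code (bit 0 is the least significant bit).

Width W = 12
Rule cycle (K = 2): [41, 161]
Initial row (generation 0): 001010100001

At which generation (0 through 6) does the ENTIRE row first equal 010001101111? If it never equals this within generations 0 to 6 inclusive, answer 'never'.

Gen 0: 001010100001
Gen 1 (rule 41): 100101001100
Gen 2 (rule 161): 000010000001
Gen 3 (rule 41): 111000111100
Gen 4 (rule 161): 010010011001
Gen 5 (rule 41): 000000010000
Gen 6 (rule 161): 111111000111

Answer: never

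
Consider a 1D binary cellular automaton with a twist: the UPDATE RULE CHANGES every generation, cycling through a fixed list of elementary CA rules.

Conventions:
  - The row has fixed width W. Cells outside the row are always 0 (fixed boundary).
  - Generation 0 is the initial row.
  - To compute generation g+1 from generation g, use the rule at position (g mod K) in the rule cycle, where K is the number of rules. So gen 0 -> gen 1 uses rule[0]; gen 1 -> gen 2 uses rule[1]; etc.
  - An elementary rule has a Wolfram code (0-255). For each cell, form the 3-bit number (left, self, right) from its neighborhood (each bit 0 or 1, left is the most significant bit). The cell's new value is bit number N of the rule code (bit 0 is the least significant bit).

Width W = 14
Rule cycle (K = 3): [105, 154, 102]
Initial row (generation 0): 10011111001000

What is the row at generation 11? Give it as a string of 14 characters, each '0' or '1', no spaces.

Gen 0: 10011111001000
Gen 1 (rule 105): 00010001000011
Gen 2 (rule 154): 00101010100110
Gen 3 (rule 102): 01111111101010
Gen 4 (rule 105): 01000000110100
Gen 5 (rule 154): 10100001100010
Gen 6 (rule 102): 11100010100110
Gen 7 (rule 105): 10101001000110
Gen 8 (rule 154): 00000110101101
Gen 9 (rule 102): 00001011110111
Gen 10 (rule 105): 11100110011101
Gen 11 (rule 154): 11011101111000

Answer: 11011101111000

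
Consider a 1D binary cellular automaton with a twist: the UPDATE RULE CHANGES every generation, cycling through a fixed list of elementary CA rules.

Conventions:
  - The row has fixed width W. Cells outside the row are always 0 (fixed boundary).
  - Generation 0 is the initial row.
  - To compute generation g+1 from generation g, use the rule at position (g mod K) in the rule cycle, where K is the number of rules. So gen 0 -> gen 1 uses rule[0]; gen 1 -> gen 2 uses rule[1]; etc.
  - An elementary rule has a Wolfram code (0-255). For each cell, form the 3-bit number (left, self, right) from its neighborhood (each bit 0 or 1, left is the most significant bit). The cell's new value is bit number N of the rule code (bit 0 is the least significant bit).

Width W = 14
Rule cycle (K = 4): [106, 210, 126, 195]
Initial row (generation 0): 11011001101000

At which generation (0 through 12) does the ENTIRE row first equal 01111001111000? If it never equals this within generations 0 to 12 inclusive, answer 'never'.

Gen 0: 11011001101000
Gen 1 (rule 106): 11111011110000
Gen 2 (rule 210): 01111001111000
Gen 3 (rule 126): 11001111001100
Gen 4 (rule 195): 01010111010101
Gen 5 (rule 106): 10101101101010
Gen 6 (rule 210): 00000100100001
Gen 7 (rule 126): 00001111110011
Gen 8 (rule 195): 11110111110101
Gen 9 (rule 106): 10011100011010
Gen 10 (rule 210): 01101110101001
Gen 11 (rule 126): 11111011111111
Gen 12 (rule 195): 01111001111111

Answer: 2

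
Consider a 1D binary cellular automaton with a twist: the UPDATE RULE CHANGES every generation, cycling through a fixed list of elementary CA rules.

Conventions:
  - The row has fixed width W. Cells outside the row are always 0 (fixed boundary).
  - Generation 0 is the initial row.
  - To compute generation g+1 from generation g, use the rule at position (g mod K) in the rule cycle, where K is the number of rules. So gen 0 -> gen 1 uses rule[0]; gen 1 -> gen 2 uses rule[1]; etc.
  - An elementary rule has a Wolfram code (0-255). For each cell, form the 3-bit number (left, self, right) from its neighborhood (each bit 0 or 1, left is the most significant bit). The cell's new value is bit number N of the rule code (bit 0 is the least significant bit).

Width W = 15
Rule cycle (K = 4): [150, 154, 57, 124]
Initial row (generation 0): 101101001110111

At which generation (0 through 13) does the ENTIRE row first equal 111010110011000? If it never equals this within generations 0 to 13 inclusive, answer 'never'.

Answer: never

Derivation:
Gen 0: 101101001110111
Gen 1 (rule 150): 100001110100010
Gen 2 (rule 154): 010011100010101
Gen 3 (rule 57): 001010011001010
Gen 4 (rule 124): 001111011101111
Gen 5 (rule 150): 010110001000110
Gen 6 (rule 154): 100101010101101
Gen 7 (rule 57): 010010101011010
Gen 8 (rule 124): 011011111111111
Gen 9 (rule 150): 100001111111110
Gen 10 (rule 154): 010011111111101
Gen 11 (rule 57): 001010000000010
Gen 12 (rule 124): 001111000000011
Gen 13 (rule 150): 010110100000100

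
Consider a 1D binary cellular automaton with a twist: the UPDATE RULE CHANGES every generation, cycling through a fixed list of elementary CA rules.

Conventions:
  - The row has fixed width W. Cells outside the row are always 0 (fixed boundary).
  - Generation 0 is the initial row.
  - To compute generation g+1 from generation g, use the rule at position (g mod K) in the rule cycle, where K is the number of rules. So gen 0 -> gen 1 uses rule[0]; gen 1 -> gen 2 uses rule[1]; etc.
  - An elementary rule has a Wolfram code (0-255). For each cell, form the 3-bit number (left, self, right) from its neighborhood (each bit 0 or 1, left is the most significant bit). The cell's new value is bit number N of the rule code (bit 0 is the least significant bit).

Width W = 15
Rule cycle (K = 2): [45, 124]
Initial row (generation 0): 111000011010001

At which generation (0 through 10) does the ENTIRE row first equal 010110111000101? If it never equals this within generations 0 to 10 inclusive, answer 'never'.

Answer: never

Derivation:
Gen 0: 111000011010001
Gen 1 (rule 45): 100011010110101
Gen 2 (rule 124): 110011111111111
Gen 3 (rule 45): 100010000000000
Gen 4 (rule 124): 110011000000000
Gen 5 (rule 45): 100010011111111
Gen 6 (rule 124): 110011010000001
Gen 7 (rule 45): 100010110111101
Gen 8 (rule 124): 110011111100111
Gen 9 (rule 45): 100010000000100
Gen 10 (rule 124): 110011000000110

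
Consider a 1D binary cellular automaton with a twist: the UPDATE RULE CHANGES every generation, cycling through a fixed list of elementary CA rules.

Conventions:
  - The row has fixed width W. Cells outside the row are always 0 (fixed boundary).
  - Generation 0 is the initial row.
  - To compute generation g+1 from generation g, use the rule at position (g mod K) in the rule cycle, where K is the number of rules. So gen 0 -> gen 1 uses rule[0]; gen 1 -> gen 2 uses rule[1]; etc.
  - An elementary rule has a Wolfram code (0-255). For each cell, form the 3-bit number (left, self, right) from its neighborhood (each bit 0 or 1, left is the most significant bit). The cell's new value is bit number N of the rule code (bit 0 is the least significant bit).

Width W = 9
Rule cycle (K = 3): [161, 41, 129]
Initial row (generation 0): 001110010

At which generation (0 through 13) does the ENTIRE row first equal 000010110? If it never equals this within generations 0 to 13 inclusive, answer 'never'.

Answer: never

Derivation:
Gen 0: 001110010
Gen 1 (rule 161): 100100000
Gen 2 (rule 41): 000001111
Gen 3 (rule 129): 111100110
Gen 4 (rule 161): 011000000
Gen 5 (rule 41): 010011111
Gen 6 (rule 129): 000001110
Gen 7 (rule 161): 111100100
Gen 8 (rule 41): 100000001
Gen 9 (rule 129): 001111100
Gen 10 (rule 161): 100111001
Gen 11 (rule 41): 000100000
Gen 12 (rule 129): 110001111
Gen 13 (rule 161): 000100110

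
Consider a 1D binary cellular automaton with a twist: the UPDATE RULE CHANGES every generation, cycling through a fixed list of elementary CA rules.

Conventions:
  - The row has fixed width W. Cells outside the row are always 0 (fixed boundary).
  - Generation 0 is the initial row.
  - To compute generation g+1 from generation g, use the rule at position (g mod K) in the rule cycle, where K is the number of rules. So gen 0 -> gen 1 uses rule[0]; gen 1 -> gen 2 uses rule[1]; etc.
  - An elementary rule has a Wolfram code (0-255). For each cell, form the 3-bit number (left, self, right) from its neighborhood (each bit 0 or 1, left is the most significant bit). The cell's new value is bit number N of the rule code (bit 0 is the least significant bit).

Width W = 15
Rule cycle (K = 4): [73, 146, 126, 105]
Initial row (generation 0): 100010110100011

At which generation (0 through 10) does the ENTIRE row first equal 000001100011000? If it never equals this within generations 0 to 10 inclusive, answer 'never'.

Answer: 9

Derivation:
Gen 0: 100010110100011
Gen 1 (rule 73): 001000110001011
Gen 2 (rule 146): 010101001010000
Gen 3 (rule 126): 111111111111000
Gen 4 (rule 105): 100000000001011
Gen 5 (rule 73): 001111111100011
Gen 6 (rule 146): 010111111010100
Gen 7 (rule 126): 111100001111110
Gen 8 (rule 105): 100101101000010
Gen 9 (rule 73): 000001100011000
Gen 10 (rule 146): 000010010100100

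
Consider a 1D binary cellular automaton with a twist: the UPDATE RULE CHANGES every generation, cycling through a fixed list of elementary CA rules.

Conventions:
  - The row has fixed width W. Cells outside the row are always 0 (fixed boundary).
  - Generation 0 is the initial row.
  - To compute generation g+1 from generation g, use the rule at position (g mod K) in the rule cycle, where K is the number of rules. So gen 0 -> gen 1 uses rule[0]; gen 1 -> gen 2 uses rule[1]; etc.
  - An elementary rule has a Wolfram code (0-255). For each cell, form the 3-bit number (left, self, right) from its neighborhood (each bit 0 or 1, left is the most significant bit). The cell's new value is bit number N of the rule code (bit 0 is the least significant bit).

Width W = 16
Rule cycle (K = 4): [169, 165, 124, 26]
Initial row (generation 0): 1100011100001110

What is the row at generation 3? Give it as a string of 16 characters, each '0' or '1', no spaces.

Answer: 1101110000011001

Derivation:
Gen 0: 1100011100001110
Gen 1 (rule 169): 1001011001101100
Gen 2 (rule 165): 1001100000010001
Gen 3 (rule 124): 1101110000011001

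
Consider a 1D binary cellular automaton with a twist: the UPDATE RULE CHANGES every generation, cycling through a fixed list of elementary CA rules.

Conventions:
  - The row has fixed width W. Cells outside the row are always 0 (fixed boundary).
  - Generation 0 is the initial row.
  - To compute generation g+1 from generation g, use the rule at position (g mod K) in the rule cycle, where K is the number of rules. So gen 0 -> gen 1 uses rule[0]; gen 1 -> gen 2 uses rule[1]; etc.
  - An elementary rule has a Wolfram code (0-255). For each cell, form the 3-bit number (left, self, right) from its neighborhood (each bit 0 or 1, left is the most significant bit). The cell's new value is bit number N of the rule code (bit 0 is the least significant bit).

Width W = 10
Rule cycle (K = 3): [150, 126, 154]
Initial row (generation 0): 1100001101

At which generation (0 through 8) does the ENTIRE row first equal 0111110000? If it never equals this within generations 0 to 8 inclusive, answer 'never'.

Answer: never

Derivation:
Gen 0: 1100001101
Gen 1 (rule 150): 0010010001
Gen 2 (rule 126): 0111111011
Gen 3 (rule 154): 1111110010
Gen 4 (rule 150): 0111101111
Gen 5 (rule 126): 1100111001
Gen 6 (rule 154): 1011110110
Gen 7 (rule 150): 1001100001
Gen 8 (rule 126): 1111110011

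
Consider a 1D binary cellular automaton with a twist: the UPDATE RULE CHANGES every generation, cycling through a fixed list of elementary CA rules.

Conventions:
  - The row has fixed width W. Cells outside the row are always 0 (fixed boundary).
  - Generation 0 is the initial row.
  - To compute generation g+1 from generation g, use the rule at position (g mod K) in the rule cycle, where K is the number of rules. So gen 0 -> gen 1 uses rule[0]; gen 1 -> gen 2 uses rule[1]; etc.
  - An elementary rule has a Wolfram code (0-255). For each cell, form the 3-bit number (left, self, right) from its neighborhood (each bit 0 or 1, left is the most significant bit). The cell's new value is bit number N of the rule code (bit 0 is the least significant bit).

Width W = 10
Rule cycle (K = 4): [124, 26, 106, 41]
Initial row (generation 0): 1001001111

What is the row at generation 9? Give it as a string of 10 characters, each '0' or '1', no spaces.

Answer: 0111100001

Derivation:
Gen 0: 1001001111
Gen 1 (rule 124): 1101101001
Gen 2 (rule 26): 1001000110
Gen 3 (rule 106): 0010001110
Gen 4 (rule 41): 1000101000
Gen 5 (rule 124): 1100111100
Gen 6 (rule 26): 1011100010
Gen 7 (rule 106): 0110100100
Gen 8 (rule 41): 0101000001
Gen 9 (rule 124): 0111100001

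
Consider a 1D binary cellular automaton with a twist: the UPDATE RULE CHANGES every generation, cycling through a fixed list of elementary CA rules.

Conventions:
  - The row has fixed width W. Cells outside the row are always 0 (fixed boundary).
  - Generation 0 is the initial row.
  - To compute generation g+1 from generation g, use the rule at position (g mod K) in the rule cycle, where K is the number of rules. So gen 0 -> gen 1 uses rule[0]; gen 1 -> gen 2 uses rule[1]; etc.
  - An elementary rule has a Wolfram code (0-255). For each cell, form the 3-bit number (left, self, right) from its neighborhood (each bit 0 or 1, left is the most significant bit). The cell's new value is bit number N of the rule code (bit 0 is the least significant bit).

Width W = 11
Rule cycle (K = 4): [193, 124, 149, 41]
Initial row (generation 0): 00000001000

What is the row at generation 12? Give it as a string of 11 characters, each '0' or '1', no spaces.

Gen 0: 00000001000
Gen 1 (rule 193): 11111100011
Gen 2 (rule 124): 10000110011
Gen 3 (rule 149): 11110001000
Gen 4 (rule 41): 10000100011
Gen 5 (rule 193): 00110001001
Gen 6 (rule 124): 00111001101
Gen 7 (rule 149): 10010100001
Gen 8 (rule 41): 00001001100
Gen 9 (rule 193): 11100000101
Gen 10 (rule 124): 10110000111
Gen 11 (rule 149): 10001110010
Gen 12 (rule 41): 00101000000

Answer: 00101000000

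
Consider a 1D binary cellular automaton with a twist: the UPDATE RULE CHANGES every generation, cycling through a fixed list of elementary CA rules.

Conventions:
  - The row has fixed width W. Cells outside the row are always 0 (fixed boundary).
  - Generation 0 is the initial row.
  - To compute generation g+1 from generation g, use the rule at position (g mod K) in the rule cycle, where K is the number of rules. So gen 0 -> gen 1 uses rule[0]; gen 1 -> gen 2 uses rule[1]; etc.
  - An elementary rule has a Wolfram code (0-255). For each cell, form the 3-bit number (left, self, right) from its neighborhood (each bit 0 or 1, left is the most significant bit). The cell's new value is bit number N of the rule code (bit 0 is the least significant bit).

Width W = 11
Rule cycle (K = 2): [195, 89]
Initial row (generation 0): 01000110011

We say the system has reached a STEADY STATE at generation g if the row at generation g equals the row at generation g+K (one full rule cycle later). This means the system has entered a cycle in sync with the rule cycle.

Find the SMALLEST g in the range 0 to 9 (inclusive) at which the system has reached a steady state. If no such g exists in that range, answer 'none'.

Answer: none

Derivation:
Gen 0: 01000110011
Gen 1 (rule 195): 10011010101
Gen 2 (rule 89): 01011000000
Gen 3 (rule 195): 10001011111
Gen 4 (rule 89): 01100010001
Gen 5 (rule 195): 10101100110
Gen 6 (rule 89): 00001110111
Gen 7 (rule 195): 11110110011
Gen 8 (rule 89): 10010111011
Gen 9 (rule 195): 00100011001
Gen 10 (rule 89): 10011011100
Gen 11 (rule 195): 00101001101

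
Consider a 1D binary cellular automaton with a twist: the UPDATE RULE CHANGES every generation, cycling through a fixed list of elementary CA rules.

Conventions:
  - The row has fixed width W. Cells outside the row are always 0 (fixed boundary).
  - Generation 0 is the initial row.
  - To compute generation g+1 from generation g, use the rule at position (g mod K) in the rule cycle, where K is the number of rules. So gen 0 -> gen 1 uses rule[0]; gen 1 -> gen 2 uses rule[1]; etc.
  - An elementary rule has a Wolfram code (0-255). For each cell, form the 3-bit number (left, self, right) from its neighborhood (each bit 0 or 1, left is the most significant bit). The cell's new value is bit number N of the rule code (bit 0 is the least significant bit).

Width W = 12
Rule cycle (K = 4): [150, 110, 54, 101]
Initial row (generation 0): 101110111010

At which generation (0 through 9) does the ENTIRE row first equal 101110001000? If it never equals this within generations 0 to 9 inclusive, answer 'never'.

Gen 0: 101110111010
Gen 1 (rule 150): 100100010011
Gen 2 (rule 110): 101100110111
Gen 3 (rule 54): 110011001000
Gen 4 (rule 101): 010001001011
Gen 5 (rule 150): 111011111000
Gen 6 (rule 110): 101110001000
Gen 7 (rule 54): 110001011100
Gen 8 (rule 101): 010101100101
Gen 9 (rule 150): 110100011101

Answer: 6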